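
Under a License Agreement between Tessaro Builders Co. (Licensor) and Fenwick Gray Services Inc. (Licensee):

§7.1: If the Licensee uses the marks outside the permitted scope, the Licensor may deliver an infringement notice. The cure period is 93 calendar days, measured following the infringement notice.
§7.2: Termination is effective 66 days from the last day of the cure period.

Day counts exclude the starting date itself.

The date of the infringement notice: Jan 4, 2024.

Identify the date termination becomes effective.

The last day of the cure period: 93 calendar days after Jan 4, 2024 is Apr 6, 2024.
The date termination becomes effective: Apr 6, 2024 + 66 days = Jun 11, 2024.

Jun 11, 2024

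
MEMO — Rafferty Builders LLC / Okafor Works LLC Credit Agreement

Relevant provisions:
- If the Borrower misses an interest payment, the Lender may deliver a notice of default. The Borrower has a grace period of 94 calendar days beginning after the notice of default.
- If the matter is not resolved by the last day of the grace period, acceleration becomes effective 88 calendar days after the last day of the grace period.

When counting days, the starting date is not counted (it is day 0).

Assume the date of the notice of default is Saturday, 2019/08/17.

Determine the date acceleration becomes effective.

Adding 94 calendar days to 2019/08/17 gives 2019/11/19, which is the last day of the grace period.
The date acceleration becomes effective: 2019/11/19 + 88 days = 2020/02/15.

2020/02/15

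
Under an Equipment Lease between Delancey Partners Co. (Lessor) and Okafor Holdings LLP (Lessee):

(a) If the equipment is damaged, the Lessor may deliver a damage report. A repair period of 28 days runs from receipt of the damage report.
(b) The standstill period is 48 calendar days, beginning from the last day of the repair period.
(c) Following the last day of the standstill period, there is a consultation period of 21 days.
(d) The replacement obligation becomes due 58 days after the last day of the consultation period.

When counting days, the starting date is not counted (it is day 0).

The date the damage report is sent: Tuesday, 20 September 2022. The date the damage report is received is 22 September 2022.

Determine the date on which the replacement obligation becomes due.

The last day of the repair period: 22 September 2022 + 28 days = 20 October 2022.
The last day of the standstill period: 48 calendar days after 20 October 2022 is 7 December 2022.
The last day of the consultation period: 21 calendar days after 7 December 2022 is 28 December 2022.
The date on which the replacement obligation becomes due: 58 calendar days after 28 December 2022 is 24 February 2023.

24 February 2023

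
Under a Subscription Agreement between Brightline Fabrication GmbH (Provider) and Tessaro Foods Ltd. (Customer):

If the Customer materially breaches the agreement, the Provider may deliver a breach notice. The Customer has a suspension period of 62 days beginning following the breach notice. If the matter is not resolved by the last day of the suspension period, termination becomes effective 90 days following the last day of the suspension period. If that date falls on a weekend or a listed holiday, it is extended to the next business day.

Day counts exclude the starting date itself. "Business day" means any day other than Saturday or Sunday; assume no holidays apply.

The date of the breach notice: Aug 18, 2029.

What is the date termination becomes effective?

The last day of the suspension period: Aug 18, 2029 + 62 days = Oct 19, 2029.
Adding 90 calendar days to Oct 19, 2029 gives Jan 17, 2030, which is the date termination becomes effective. Jan 17, 2030 is a Thursday, so no roll-forward applies.

Jan 17, 2030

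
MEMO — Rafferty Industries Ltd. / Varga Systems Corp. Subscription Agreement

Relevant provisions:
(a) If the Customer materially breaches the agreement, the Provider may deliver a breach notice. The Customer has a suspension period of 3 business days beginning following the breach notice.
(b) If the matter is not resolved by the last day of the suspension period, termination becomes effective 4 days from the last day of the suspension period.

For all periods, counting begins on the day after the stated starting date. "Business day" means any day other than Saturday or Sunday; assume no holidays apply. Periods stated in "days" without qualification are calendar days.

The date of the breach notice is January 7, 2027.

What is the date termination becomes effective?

The last day of the suspension period: counting 3 business days from Thursday, January 7, 2027 (Jan 8, Jan 11, Jan 12, skipping weekends) reaches Tuesday, January 12, 2027.
Adding 4 calendar days to January 12, 2027 gives January 16, 2027, which is the date termination becomes effective.

January 16, 2027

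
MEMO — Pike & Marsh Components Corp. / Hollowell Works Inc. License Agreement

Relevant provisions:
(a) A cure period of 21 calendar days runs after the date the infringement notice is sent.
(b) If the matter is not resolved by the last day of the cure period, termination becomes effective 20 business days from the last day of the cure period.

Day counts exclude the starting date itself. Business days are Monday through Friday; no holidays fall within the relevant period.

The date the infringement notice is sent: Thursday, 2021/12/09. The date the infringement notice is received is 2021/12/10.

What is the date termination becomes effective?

2022/01/27

The last day of the cure period: 21 calendar days after 2021/12/09 is 2021/12/30.
The date termination becomes effective: 20 business days after Thursday, 2021/12/30, skipping weekends — Dec 31, Jan 3, Jan 4, Jan 5, …, Jan 25, Jan 26, Jan 27 — lands on Thursday, 2022/01/27.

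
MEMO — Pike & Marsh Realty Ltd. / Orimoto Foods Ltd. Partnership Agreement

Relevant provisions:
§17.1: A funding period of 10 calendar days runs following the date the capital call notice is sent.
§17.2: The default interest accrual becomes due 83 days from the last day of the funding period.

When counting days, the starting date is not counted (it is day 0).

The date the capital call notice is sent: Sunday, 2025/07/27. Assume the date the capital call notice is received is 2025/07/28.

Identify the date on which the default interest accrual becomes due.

The last day of the funding period: 2025/07/27 + 10 days = 2025/08/06.
Adding 83 calendar days to 2025/08/06 gives 2025/10/28, which is the date on which the default interest accrual becomes due.

2025/10/28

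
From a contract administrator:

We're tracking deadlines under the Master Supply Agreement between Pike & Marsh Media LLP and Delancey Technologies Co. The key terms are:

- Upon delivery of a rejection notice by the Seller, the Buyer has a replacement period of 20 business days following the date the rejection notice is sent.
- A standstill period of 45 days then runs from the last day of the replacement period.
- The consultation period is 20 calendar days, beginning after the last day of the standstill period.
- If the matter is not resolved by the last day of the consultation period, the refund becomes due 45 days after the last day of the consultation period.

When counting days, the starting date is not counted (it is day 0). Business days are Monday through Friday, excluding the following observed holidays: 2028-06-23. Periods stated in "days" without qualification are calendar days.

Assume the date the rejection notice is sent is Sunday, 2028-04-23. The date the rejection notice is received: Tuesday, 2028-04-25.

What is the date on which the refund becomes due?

From Sunday, 2028-04-23, 20 business days (Apr 24, Apr 25, Apr 26, Apr 27, …, May 17, May 18, May 19, skipping weekends) brings us to Friday, 2028-05-19, which is the last day of the replacement period.
The last day of the standstill period: 2028-05-19 + 45 days = 2028-07-03.
The last day of the consultation period: 2028-07-03 + 20 days = 2028-07-23.
The date on which the refund becomes due: 45 calendar days after 2028-07-23 is 2028-09-06.

2028-09-06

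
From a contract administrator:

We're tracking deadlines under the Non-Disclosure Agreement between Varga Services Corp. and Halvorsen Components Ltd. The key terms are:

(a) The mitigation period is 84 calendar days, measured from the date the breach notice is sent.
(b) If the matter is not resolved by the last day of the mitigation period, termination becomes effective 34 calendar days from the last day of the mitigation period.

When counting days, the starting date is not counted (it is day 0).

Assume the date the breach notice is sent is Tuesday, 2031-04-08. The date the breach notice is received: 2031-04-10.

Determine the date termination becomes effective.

2031-08-04

The last day of the mitigation period: 2031-04-08 + 84 days = 2031-07-01.
Adding 34 calendar days to 2031-07-01 gives 2031-08-04, which is the date termination becomes effective.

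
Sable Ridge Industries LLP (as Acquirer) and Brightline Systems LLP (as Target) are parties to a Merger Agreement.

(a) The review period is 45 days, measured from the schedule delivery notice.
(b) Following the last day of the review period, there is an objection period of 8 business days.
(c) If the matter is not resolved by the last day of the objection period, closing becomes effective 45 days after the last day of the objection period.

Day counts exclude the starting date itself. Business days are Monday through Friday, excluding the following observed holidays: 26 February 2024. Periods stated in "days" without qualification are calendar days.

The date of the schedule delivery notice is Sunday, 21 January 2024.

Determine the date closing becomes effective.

2 May 2024

The last day of the review period: 45 calendar days after 21 January 2024 is 6 March 2024.
The last day of the objection period: counting 8 business days from Wednesday, 6 March 2024 (Mar 7, Mar 8, Mar 11, Mar 12, Mar 13, Mar 14, Mar 15, Mar 18, skipping weekends) reaches Monday, 18 March 2024.
The date closing becomes effective: 45 calendar days after 18 March 2024 is 2 May 2024.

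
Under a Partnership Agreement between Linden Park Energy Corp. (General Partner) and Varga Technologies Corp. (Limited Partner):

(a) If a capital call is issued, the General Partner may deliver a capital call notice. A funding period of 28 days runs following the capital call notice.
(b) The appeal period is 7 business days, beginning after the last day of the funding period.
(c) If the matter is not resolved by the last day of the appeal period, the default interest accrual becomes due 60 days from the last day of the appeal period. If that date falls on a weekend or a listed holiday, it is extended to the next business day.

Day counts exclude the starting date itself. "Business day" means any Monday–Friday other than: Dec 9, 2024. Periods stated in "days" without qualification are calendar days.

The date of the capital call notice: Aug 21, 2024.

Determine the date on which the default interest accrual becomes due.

Adding 28 calendar days to Aug 21, 2024 gives Sep 18, 2024, which is the last day of the funding period.
The last day of the appeal period: 7 business days after Wednesday, Sep 18, 2024, skipping weekends — Sep 19, Sep 20, Sep 23, Sep 24, Sep 25, Sep 26, Sep 27 — lands on Friday, Sep 27, 2024.
The date on which the default interest accrual becomes due: Sep 27, 2024 + 60 days = Nov 26, 2024. Nov 26, 2024 is a Tuesday and is not a listed holiday, so no roll-forward applies.

Nov 26, 2024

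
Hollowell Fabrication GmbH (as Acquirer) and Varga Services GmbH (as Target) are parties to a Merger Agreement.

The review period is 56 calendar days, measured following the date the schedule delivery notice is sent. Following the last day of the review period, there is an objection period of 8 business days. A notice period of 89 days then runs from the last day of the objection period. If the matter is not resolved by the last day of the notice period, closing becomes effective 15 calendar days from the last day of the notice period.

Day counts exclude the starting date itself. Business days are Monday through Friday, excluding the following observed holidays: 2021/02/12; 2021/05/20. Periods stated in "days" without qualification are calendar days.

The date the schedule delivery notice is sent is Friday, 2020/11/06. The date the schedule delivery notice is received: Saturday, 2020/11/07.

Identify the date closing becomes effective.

2021/04/27

The last day of the review period: 56 calendar days after 2020/11/06 is 2021/01/01.
The last day of the objection period: counting 8 business days from Friday, 2021/01/01 (Jan 4, Jan 5, Jan 6, Jan 7, Jan 8, Jan 11, Jan 12, Jan 13, skipping weekends) reaches Wednesday, 2021/01/13.
The last day of the notice period: 89 calendar days after 2021/01/13 is 2021/04/12.
Adding 15 calendar days to 2021/04/12 gives 2021/04/27, which is the date closing becomes effective.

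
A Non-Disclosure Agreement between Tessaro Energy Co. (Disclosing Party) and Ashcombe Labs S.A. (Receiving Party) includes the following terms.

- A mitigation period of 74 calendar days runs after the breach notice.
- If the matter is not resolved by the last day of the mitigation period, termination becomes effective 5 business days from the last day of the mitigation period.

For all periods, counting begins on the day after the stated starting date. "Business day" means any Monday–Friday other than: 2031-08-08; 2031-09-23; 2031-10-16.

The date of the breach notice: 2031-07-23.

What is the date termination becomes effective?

2031-10-10

The last day of the mitigation period: 74 calendar days after 2031-07-23 is 2031-10-05.
The date termination becomes effective: counting 5 business days from Sunday, 2031-10-05 (Oct 6, Oct 7, Oct 8, Oct 9, Oct 10, skipping weekends) reaches Friday, 2031-10-10.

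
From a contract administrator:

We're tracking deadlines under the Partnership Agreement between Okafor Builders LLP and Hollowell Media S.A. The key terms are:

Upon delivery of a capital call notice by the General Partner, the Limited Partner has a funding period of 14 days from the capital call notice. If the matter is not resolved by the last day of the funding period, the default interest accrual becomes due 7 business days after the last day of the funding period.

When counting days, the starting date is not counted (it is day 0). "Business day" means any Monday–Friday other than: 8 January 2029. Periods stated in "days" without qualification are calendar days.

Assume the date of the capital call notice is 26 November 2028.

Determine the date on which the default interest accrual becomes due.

The last day of the funding period: 14 calendar days after 26 November 2028 is 10 December 2028.
From Sunday, 10 December 2028, 7 business days (Dec 11, Dec 12, Dec 13, Dec 14, Dec 15, Dec 18, Dec 19, skipping weekends) brings us to Tuesday, 19 December 2028, which is the date on which the default interest accrual becomes due.

19 December 2028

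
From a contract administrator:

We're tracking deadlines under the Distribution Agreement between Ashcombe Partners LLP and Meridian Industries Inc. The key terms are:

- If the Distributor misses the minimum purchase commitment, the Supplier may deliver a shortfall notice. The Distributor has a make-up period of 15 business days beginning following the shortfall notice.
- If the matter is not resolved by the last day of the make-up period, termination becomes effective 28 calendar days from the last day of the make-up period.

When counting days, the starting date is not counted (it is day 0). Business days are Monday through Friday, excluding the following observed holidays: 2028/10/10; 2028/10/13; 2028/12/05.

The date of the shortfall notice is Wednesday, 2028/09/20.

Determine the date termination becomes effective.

From Wednesday, 2028/09/20, 15 business days (Sep 21, Sep 22, Sep 25, Sep 26, …, Oct 9, Oct 11, Oct 12, skipping weekends and the listed holiday on Oct 10) brings us to Thursday, 2028/10/12, which is the last day of the make-up period.
Adding 28 calendar days to 2028/10/12 gives 2028/11/09, which is the date termination becomes effective.

2028/11/09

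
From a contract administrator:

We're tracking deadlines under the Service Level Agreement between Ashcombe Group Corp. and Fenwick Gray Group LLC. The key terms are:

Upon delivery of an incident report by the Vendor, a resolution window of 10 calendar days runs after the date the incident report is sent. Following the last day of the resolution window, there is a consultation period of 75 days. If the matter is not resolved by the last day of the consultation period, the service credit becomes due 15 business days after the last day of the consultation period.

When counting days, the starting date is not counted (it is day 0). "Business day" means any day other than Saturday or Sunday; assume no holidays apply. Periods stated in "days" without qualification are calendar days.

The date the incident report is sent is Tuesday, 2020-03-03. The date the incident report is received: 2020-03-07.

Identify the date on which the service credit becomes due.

2020-06-17

Adding 10 calendar days to 2020-03-03 gives 2020-03-13, which is the last day of the resolution window.
The last day of the consultation period: 75 calendar days after 2020-03-13 is 2020-05-27.
The date on which the service credit becomes due: 15 business days after Wednesday, 2020-05-27, skipping weekends — May 28, May 29, Jun 1, Jun 2, …, Jun 15, Jun 16, Jun 17 — lands on Wednesday, 2020-06-17.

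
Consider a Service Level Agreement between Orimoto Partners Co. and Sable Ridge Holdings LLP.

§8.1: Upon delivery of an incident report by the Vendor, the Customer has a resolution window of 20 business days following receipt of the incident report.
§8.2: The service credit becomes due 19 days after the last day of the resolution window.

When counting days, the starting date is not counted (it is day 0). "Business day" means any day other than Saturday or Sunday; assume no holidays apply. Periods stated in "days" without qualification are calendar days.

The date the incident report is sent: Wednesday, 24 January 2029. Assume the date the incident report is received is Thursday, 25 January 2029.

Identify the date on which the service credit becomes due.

The last day of the resolution window: 20 business days after Thursday, 25 January 2029, skipping weekends — Jan 26, Jan 29, Jan 30, Jan 31, …, Feb 20, Feb 21, Feb 22 — lands on Thursday, 22 February 2029.
Adding 19 calendar days to 22 February 2029 gives 13 March 2029, which is the date on which the service credit becomes due.

13 March 2029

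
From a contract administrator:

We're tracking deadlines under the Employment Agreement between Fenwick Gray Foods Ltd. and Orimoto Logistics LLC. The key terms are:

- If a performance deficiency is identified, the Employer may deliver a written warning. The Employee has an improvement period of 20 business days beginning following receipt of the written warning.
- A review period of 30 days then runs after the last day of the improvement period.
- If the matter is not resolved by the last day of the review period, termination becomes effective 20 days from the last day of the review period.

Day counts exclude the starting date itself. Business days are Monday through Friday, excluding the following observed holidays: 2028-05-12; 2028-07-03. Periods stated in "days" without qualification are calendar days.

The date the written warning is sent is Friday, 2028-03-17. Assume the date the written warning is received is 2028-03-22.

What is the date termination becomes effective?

2028-06-08

The last day of the improvement period: counting 20 business days from Wednesday, 2028-03-22 (Mar 23, Mar 24, Mar 27, Mar 28, …, Apr 17, Apr 18, Apr 19, skipping weekends) reaches Wednesday, 2028-04-19.
Adding 30 calendar days to 2028-04-19 gives 2028-05-19, which is the last day of the review period.
Adding 20 calendar days to 2028-05-19 gives 2028-06-08, which is the date termination becomes effective.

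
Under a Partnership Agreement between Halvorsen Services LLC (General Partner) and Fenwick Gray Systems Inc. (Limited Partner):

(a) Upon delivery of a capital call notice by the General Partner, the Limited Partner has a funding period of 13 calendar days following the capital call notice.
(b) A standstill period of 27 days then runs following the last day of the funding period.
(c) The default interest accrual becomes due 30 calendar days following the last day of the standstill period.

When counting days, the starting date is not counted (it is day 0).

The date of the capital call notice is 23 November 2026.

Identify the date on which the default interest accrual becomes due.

Adding 13 calendar days to 23 November 2026 gives 6 December 2026, which is the last day of the funding period.
The last day of the standstill period: 6 December 2026 + 27 days = 2 January 2027.
The date on which the default interest accrual becomes due: 30 calendar days after 2 January 2027 is 1 February 2027.

1 February 2027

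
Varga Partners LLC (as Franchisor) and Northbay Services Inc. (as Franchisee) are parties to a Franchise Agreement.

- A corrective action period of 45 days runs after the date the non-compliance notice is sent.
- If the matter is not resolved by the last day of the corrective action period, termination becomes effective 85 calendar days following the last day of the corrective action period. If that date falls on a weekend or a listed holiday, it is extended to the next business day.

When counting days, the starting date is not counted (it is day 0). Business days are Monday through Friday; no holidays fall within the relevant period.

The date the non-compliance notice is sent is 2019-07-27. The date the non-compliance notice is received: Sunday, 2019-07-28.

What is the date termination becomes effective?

The last day of the corrective action period: 2019-07-27 + 45 days = 2019-09-10.
The date termination becomes effective: 2019-09-10 + 85 days = 2019-12-04. 2019-12-04 is a Wednesday, so no roll-forward applies.

2019-12-04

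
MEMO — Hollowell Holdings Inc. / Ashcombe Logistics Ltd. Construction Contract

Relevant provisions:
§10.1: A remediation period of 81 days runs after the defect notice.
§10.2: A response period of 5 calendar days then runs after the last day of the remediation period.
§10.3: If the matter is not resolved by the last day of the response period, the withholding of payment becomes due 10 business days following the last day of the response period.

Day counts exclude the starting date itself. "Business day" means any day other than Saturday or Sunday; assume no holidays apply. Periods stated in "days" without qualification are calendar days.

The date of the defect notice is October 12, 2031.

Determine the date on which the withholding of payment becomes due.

Adding 81 calendar days to October 12, 2031 gives January 1, 2032, which is the last day of the remediation period.
The last day of the response period: 5 calendar days after January 1, 2032 is January 6, 2032.
The date on which the withholding of payment becomes due: counting 10 business days from Tuesday, January 6, 2032 (Jan 7, Jan 8, Jan 9, Jan 12, Jan 13, Jan 14, Jan 15, Jan 16, Jan 19, Jan 20, skipping weekends) reaches Tuesday, January 20, 2032.

January 20, 2032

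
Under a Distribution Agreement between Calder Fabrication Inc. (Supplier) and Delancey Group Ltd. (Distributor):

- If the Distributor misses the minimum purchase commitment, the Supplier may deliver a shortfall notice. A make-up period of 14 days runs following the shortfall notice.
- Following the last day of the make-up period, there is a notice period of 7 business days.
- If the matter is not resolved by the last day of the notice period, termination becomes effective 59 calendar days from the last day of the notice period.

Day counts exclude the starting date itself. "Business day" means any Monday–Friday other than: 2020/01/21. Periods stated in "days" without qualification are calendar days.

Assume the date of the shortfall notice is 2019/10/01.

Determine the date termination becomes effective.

2019/12/22

Adding 14 calendar days to 2019/10/01 gives 2019/10/15, which is the last day of the make-up period.
The last day of the notice period: counting 7 business days from Tuesday, 2019/10/15 (Oct 16, Oct 17, Oct 18, Oct 21, Oct 22, Oct 23, Oct 24, skipping weekends) reaches Thursday, 2019/10/24.
The date termination becomes effective: 59 calendar days after 2019/10/24 is 2019/12/22.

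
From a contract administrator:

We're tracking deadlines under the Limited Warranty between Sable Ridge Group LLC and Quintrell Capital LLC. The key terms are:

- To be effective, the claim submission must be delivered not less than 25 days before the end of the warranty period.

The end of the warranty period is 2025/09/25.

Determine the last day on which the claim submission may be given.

2025/08/31

Counting back 25 calendar days from 2025/09/25 gives 2025/08/31.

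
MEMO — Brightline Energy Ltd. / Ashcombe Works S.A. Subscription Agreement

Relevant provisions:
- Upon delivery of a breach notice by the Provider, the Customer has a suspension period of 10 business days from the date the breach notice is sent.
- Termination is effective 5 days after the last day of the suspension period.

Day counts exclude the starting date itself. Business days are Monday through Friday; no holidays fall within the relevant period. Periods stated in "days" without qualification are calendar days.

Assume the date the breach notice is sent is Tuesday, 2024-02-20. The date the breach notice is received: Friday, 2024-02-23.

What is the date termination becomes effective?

The last day of the suspension period: counting 10 business days from Tuesday, 2024-02-20 (Feb 21, Feb 22, Feb 23, Feb 26, Feb 27, Feb 28, Feb 29, Mar 1, Mar 4, Mar 5, skipping weekends) reaches Tuesday, 2024-03-05.
The date termination becomes effective: 5 calendar days after 2024-03-05 is 2024-03-10.

2024-03-10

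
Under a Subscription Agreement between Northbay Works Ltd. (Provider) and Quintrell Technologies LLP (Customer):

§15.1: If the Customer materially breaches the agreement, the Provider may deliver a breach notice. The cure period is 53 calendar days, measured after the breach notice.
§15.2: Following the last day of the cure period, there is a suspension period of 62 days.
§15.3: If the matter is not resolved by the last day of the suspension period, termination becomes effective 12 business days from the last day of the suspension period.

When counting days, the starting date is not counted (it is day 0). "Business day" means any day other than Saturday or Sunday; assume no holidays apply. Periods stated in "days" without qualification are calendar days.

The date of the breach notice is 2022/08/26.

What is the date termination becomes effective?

2023/01/04

Adding 53 calendar days to 2022/08/26 gives 2022/10/18, which is the last day of the cure period.
Adding 62 calendar days to 2022/10/18 gives 2022/12/19, which is the last day of the suspension period.
From Monday, 2022/12/19, 12 business days (Dec 20, Dec 21, Dec 22, Dec 23, …, Jan 2, Jan 3, Jan 4, skipping weekends) brings us to Wednesday, 2023/01/04, which is the date termination becomes effective.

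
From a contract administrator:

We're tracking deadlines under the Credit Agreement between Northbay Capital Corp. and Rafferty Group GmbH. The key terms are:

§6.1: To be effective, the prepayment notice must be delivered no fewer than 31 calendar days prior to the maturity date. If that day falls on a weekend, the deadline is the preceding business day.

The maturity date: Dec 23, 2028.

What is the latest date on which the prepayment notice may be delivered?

Nov 22, 2028

Dec 23, 2028 minus 31 days is Nov 22, 2028. That is a Wednesday, so no adjustment is needed.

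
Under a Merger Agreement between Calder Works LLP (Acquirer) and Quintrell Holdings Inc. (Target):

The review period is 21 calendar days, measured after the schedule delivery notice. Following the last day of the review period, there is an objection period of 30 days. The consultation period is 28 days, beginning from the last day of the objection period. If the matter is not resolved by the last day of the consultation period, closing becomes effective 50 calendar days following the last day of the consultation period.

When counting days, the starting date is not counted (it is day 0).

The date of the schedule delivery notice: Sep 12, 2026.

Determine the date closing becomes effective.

The last day of the review period: Sep 12, 2026 + 21 days = Oct 3, 2026.
The last day of the objection period: 30 calendar days after Oct 3, 2026 is Nov 2, 2026.
Adding 28 calendar days to Nov 2, 2026 gives Nov 30, 2026, which is the last day of the consultation period.
The date closing becomes effective: 50 calendar days after Nov 30, 2026 is Jan 19, 2027.

Jan 19, 2027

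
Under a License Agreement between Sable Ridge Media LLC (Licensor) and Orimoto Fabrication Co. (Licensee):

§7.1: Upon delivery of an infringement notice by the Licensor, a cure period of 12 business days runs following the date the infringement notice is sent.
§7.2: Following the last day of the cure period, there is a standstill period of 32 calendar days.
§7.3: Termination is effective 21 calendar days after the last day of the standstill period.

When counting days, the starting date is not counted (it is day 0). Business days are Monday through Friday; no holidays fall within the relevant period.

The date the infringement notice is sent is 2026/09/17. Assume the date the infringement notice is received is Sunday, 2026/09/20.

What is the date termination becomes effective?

2026/11/27

The last day of the cure period: counting 12 business days from Thursday, 2026/09/17 (Sep 18, Sep 21, Sep 22, Sep 23, …, Oct 1, Oct 2, Oct 5, skipping weekends) reaches Monday, 2026/10/05.
The last day of the standstill period: 2026/10/05 + 32 days = 2026/11/06.
The date termination becomes effective: 21 calendar days after 2026/11/06 is 2026/11/27.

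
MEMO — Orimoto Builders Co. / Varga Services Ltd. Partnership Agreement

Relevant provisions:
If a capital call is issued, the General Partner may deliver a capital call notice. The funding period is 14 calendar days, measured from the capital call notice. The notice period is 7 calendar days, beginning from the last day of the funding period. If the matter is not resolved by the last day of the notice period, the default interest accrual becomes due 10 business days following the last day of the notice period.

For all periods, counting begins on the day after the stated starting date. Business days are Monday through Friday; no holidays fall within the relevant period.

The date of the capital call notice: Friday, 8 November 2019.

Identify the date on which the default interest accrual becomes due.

13 December 2019

The last day of the funding period: 8 November 2019 + 14 days = 22 November 2019.
The last day of the notice period: 22 November 2019 + 7 days = 29 November 2019.
The date on which the default interest accrual becomes due: 10 business days after Friday, 29 November 2019, skipping weekends — Dec 2, Dec 3, Dec 4, Dec 5, Dec 6, Dec 9, Dec 10, Dec 11, Dec 12, Dec 13 — lands on Friday, 13 December 2019.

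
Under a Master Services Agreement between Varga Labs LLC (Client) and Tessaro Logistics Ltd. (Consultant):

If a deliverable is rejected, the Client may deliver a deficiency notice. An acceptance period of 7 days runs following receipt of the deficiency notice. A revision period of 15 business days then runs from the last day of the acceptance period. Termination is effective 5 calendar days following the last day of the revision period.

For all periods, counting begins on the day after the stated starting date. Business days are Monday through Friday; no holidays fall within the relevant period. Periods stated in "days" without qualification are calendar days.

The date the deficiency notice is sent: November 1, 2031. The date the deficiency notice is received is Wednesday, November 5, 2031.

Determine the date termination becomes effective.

Adding 7 calendar days to November 5, 2031 gives November 12, 2031, which is the last day of the acceptance period.
From Wednesday, November 12, 2031, 15 business days (Nov 13, Nov 14, Nov 17, Nov 18, …, Dec 1, Dec 2, Dec 3, skipping weekends) brings us to Wednesday, December 3, 2031, which is the last day of the revision period.
Adding 5 calendar days to December 3, 2031 gives December 8, 2031, which is the date termination becomes effective.

December 8, 2031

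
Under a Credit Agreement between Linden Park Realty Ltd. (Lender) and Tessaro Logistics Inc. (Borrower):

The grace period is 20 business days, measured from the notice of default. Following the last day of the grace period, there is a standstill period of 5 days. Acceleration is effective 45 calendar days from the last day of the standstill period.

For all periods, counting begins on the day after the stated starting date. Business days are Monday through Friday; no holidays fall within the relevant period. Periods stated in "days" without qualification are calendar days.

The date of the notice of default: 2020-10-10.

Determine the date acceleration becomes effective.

The last day of the grace period: counting 20 business days from Saturday, 2020-10-10 (Oct 12, Oct 13, Oct 14, Oct 15, …, Nov 4, Nov 5, Nov 6, skipping weekends) reaches Friday, 2020-11-06.
The last day of the standstill period: 5 calendar days after 2020-11-06 is 2020-11-11.
The date acceleration becomes effective: 45 calendar days after 2020-11-11 is 2020-12-26.

2020-12-26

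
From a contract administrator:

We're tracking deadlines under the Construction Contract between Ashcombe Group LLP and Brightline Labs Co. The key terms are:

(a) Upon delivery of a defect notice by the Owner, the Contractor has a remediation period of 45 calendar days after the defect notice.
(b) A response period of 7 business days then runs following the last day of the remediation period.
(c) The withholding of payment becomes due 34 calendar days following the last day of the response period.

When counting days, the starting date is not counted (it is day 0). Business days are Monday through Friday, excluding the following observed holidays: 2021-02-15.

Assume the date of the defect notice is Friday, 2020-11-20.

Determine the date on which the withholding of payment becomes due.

2021-02-16

The last day of the remediation period: 45 calendar days after 2020-11-20 is 2021-01-04.
The last day of the response period: counting 7 business days from Monday, 2021-01-04 (Jan 5, Jan 6, Jan 7, Jan 8, Jan 11, Jan 12, Jan 13, skipping weekends) reaches Wednesday, 2021-01-13.
The date on which the withholding of payment becomes due: 34 calendar days after 2021-01-13 is 2021-02-16.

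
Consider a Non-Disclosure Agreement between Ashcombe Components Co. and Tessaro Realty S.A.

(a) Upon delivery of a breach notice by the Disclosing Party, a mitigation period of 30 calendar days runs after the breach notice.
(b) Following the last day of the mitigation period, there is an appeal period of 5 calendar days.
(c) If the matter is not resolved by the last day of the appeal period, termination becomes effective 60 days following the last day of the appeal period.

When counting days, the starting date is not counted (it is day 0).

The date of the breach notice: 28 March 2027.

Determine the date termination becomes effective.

1 July 2027

The last day of the mitigation period: 28 March 2027 + 30 days = 27 April 2027.
Adding 5 calendar days to 27 April 2027 gives 2 May 2027, which is the last day of the appeal period.
Adding 60 calendar days to 2 May 2027 gives 1 July 2027, which is the date termination becomes effective.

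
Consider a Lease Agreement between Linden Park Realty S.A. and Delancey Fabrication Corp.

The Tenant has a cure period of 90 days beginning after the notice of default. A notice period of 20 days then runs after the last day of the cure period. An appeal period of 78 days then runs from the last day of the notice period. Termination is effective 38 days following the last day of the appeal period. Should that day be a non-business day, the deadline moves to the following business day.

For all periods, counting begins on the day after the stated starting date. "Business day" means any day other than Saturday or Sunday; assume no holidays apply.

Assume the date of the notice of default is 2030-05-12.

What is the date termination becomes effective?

The last day of the cure period: 90 calendar days after 2030-05-12 is 2030-08-10.
The last day of the notice period: 2030-08-10 + 20 days = 2030-08-30.
The last day of the appeal period: 78 calendar days after 2030-08-30 is 2030-11-16.
The date termination becomes effective: 2030-11-16 + 38 days = 2030-12-24. 2030-12-24 is a Tuesday, so no roll-forward applies.

2030-12-24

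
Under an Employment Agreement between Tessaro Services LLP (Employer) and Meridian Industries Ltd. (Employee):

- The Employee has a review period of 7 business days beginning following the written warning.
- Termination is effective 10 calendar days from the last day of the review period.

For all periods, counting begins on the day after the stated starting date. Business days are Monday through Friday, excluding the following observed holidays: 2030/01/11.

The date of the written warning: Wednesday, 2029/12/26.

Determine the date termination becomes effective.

The last day of the review period: 7 business days after Wednesday, 2029/12/26, skipping weekends — Dec 27, Dec 28, Dec 31, Jan 1, Jan 2, Jan 3, Jan 4 — lands on Friday, 2030/01/04.
The date termination becomes effective: 2030/01/04 + 10 days = 2030/01/14.

2030/01/14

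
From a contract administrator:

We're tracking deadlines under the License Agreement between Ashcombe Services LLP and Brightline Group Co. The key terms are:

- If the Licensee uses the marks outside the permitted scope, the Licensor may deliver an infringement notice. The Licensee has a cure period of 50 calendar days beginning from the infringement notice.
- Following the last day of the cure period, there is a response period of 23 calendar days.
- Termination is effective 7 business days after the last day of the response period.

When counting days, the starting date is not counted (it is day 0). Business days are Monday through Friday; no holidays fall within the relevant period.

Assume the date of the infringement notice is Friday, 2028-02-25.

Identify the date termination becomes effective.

The last day of the cure period: 2028-02-25 + 50 days = 2028-04-15.
The last day of the response period: 2028-04-15 + 23 days = 2028-05-08.
From Monday, 2028-05-08, 7 business days (May 9, May 10, May 11, May 12, May 15, May 16, May 17, skipping weekends) brings us to Wednesday, 2028-05-17, which is the date termination becomes effective.

2028-05-17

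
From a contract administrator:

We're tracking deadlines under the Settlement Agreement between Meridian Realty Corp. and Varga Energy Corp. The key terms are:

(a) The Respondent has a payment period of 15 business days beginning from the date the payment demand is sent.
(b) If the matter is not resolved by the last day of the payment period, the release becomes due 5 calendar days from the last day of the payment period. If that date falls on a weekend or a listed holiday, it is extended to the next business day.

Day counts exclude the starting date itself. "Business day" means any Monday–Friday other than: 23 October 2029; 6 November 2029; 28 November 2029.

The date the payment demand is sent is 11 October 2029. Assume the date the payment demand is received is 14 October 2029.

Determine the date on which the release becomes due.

7 November 2029

The last day of the payment period: counting 15 business days from Thursday, 11 October 2029 (Oct 12, Oct 15, Oct 16, Oct 17, …, Oct 31, Nov 1, Nov 2, skipping weekends and the listed holiday on Oct 23) reaches Friday, 2 November 2029.
The date on which the release becomes due: 2 November 2029 + 5 days = 7 November 2029. 7 November 2029 is a Wednesday and is not a listed holiday, so no roll-forward applies.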